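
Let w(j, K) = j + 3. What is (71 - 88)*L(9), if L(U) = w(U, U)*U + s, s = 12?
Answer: -2040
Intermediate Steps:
w(j, K) = 3 + j
L(U) = 12 + U*(3 + U) (L(U) = (3 + U)*U + 12 = U*(3 + U) + 12 = 12 + U*(3 + U))
(71 - 88)*L(9) = (71 - 88)*(12 + 9*(3 + 9)) = -17*(12 + 9*12) = -17*(12 + 108) = -17*120 = -2040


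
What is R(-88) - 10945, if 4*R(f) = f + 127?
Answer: -43741/4 ≈ -10935.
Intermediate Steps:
R(f) = 127/4 + f/4 (R(f) = (f + 127)/4 = (127 + f)/4 = 127/4 + f/4)
R(-88) - 10945 = (127/4 + (1/4)*(-88)) - 10945 = (127/4 - 22) - 10945 = 39/4 - 10945 = -43741/4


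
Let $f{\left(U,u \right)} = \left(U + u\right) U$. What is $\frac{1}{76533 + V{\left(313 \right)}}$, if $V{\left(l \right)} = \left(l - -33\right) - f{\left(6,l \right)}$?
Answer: $\frac{1}{74965} \approx 1.334 \cdot 10^{-5}$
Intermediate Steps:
$f{\left(U,u \right)} = U \left(U + u\right)$
$V{\left(l \right)} = -3 - 5 l$ ($V{\left(l \right)} = \left(l - -33\right) - 6 \left(6 + l\right) = \left(l + 33\right) - \left(36 + 6 l\right) = \left(33 + l\right) - \left(36 + 6 l\right) = -3 - 5 l$)
$\frac{1}{76533 + V{\left(313 \right)}} = \frac{1}{76533 - 1568} = \frac{1}{74965}$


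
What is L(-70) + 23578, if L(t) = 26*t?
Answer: 21758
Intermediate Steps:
L(-70) + 23578 = 26*(-70) + 23578 = -1820 + 23578 = 21758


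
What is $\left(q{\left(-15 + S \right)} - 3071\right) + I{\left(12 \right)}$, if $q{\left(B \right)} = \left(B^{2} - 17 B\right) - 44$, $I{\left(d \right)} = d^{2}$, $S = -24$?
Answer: $-787$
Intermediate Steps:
$q{\left(B \right)} = -44 + B^{2} - 17 B$
$\left(q{\left(-15 + S \right)} - 3071\right) + I{\left(12 \right)} = \left(\left(-44 + \left(-15 - 24\right)^{2} - 17 \left(-15 - 24\right)\right) - 3071\right) + 12^{2} = \left(\left(-44 + \left(-39\right)^{2} - -663\right) - 3071\right) + 144 = \left(\left(-44 + 1521 + 663\right) - 3071\right) + 144 = \left(2140 - 3071\right) + 144 = -931 + 144 = -787$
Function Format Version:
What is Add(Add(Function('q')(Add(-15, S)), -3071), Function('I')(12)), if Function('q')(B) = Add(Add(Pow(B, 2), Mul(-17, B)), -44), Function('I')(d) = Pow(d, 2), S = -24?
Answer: -787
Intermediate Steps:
Function('q')(B) = Add(-44, Pow(B, 2), Mul(-17, B))
Add(Add(Function('q')(Add(-15, S)), -3071), Function('I')(12)) = Add(Add(Add(-44, Pow(Add(-15, -24), 2), Mul(-17, Add(-15, -24))), -3071), Pow(12, 2)) = Add(Add(Add(-44, Pow(-39, 2), Mul(-17, -39)), -3071), 144) = Add(Add(Add(-44, 1521, 663), -3071), 144) = Add(Add(2140, -3071), 144) = Add(-931, 144) = -787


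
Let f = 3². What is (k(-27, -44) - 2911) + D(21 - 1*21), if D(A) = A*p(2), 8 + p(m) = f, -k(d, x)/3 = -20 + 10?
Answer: -2881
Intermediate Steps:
k(d, x) = 30 (k(d, x) = -3*(-20 + 10) = -3*(-10) = 30)
f = 9
p(m) = 1 (p(m) = -8 + 9 = 1)
D(A) = A (D(A) = A*1 = A)
(k(-27, -44) - 2911) + D(21 - 1*21) = (30 - 2911) + (21 - 1*21) = -2881 + (21 - 21) = -2881 + 0 = -2881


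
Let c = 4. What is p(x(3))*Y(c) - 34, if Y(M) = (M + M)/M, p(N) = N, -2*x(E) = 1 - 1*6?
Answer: -29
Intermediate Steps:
x(E) = 5/2 (x(E) = -(1 - 1*6)/2 = -(1 - 6)/2 = -½*(-5) = 5/2)
Y(M) = 2 (Y(M) = (2*M)/M = 2)
p(x(3))*Y(c) - 34 = (5/2)*2 - 34 = 5 - 34 = -29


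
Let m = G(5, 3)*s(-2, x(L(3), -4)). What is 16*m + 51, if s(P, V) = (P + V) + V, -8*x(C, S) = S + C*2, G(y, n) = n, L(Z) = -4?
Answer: 99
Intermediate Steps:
x(C, S) = -C/4 - S/8 (x(C, S) = -(S + C*2)/8 = -(S + 2*C)/8 = -C/4 - S/8)
s(P, V) = P + 2*V
m = 3 (m = 3*(-2 + 2*(-1/4*(-4) - 1/8*(-4))) = 3*(-2 + 2*(1 + 1/2)) = 3*(-2 + 2*(3/2)) = 3*(-2 + 3) = 3*1 = 3)
16*m + 51 = 16*3 + 51 = 48 + 51 = 99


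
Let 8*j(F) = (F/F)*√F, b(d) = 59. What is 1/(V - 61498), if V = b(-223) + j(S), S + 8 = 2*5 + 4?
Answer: -1966048/120792023069 - 4*√6/120792023069 ≈ -1.6276e-5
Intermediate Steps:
S = 6 (S = -8 + (2*5 + 4) = -8 + (10 + 4) = -8 + 14 = 6)
j(F) = √F/8 (j(F) = ((F/F)*√F)/8 = (1*√F)/8 = √F/8)
V = 59 + √6/8 ≈ 59.306
1/(V - 61498) = 1/((59 + √6/8) - 61498) = 1/(-61439 + √6/8)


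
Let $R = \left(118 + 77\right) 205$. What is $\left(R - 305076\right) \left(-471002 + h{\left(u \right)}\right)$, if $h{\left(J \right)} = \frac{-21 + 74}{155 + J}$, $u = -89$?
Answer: $\frac{2746983542993}{22} \approx 1.2486 \cdot 10^{11}$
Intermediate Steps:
$h{\left(J \right)} = \frac{53}{155 + J}$
$R = 39975$ ($R = 195 \cdot 205 = 39975$)
$\left(R - 305076\right) \left(-471002 + h{\left(u \right)}\right) = \left(39975 - 305076\right) \left(-471002 + \frac{53}{155 - 89}\right) = - 265101 \left(-471002 + \frac{53}{66}\right) = \left(-265101\right) \left(- \frac{31086079}{66}\right) = \frac{2746983542993}{22}$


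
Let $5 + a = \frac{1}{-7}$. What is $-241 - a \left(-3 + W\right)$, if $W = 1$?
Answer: $- \frac{1759}{7} \approx -251.29$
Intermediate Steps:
$a = - \frac{36}{7}$ ($a = -5 + \frac{1}{-7} = -5 - \frac{1}{7} = - \frac{36}{7} \approx -5.1429$)
$-241 - a \left(-3 + W\right) = -241 - - \frac{36 \left(-3 + 1\right)}{7} = -241 - \left(- \frac{36}{7}\right) \left(-2\right) = -241 - \frac{72}{7} = - \frac{1759}{7}$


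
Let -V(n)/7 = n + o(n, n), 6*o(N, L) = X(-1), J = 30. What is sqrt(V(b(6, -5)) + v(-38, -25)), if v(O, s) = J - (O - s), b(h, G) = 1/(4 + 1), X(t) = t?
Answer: sqrt(38490)/30 ≈ 6.5396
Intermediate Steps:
o(N, L) = -1/6 (o(N, L) = (1/6)*(-1) = -1/6)
b(h, G) = 1/5
V(n) = 7/6 - 7*n (V(n) = -7*(n - 1/6) = -7*(-1/6 + n) = 7/6 - 7*n)
v(O, s) = 30 + s - O (v(O, s) = 30 - (O - s) = 30 + (s - O) = 30 + s - O)
sqrt(V(b(6, -5)) + v(-38, -25)) = sqrt((7/6 - 7*1/5) + (30 - 25 - 1*(-38))) = sqrt((7/6 - 7/5) + (30 - 25 + 38)) = sqrt(-7/30 + 43) = sqrt(1283/30) = sqrt(38490)/30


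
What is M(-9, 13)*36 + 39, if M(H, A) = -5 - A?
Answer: -609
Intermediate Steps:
M(-9, 13)*36 + 39 = (-5 - 1*13)*36 + 39 = (-5 - 13)*36 + 39 = -18*36 + 39 = -648 + 39 = -609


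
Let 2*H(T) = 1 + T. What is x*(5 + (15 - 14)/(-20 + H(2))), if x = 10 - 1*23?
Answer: -2379/37 ≈ -64.297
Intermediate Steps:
H(T) = ½ + T/2 (H(T) = (1 + T)/2 = ½ + T/2)
x = -13 (x = 10 - 23 = -13)
x*(5 + (15 - 14)/(-20 + H(2))) = -13*(5 + (15 - 14)/(-20 + (½ + (½)*2))) = -13*(5 + 1/(-20 + (½ + 1))) = -13*(5 + 1/(-20 + 3/2)) = -13*(5 + 1/(-37/2)) = -13*(5 + 1*(-2/37)) = -13*(5 - 2/37) = -13*183/37 = -2379/37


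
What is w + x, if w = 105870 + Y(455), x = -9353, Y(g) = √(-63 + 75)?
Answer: 96517 + 2*√3 ≈ 96521.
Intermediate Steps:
Y(g) = 2*√3 (Y(g) = √12 = 2*√3)
w = 105870 + 2*√3 ≈ 1.0587e+5
w + x = (105870 + 2*√3) - 9353 = 96517 + 2*√3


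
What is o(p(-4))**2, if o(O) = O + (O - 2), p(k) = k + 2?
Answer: 36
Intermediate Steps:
p(k) = 2 + k
o(O) = -2 + 2*O (o(O) = O + (-2 + O) = -2 + 2*O)
o(p(-4))**2 = (-2 + 2*(2 - 4))**2 = (-2 + 2*(-2))**2 = (-2 - 4)**2 = (-6)**2 = 36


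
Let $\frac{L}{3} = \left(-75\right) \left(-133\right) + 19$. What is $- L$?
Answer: $-29982$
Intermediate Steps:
$L = 29982$ ($L = 3 \left(\left(-75\right) \left(-133\right) + 19\right) = 3 \left(9975 + 19\right) = 3 \cdot 9994 = 29982$)
$- L = \left(-1\right) 29982 = -29982$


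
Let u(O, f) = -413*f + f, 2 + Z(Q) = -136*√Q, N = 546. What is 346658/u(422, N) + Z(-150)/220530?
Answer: -163352433/106001420 - 68*I*√6/22053 ≈ -1.541 - 0.007553*I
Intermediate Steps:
Z(Q) = -2 - 136*√Q
u(O, f) = -412*f
346658/u(422, N) + Z(-150)/220530 = 346658/((-412*546)) + (-2 - 680*I*√6)/220530 = 346658/(-224952) + (-2 - 680*I*√6)*(1/220530) = 346658*(-1/224952) + (-2 - 680*I*√6)*(1/220530) = -13333/8652 + (-1/110265 - 68*I*√6/22053) = -163352433/106001420 - 68*I*√6/22053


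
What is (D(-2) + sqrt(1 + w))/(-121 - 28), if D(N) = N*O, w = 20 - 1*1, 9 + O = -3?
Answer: -24/149 - 2*sqrt(5)/149 ≈ -0.19109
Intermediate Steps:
O = -12 (O = -9 - 3 = -12)
w = 19 (w = 20 - 1 = 19)
D(N) = -12*N (D(N) = N*(-12) = -12*N)
(D(-2) + sqrt(1 + w))/(-121 - 28) = (-12*(-2) + sqrt(1 + 19))/(-121 - 28) = (24 + sqrt(20))/(-149) = (24 + 2*sqrt(5))*(-1/149) = -24/149 - 2*sqrt(5)/149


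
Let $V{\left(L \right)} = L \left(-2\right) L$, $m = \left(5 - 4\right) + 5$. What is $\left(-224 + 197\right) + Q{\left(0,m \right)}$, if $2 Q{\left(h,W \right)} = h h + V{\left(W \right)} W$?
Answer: $-243$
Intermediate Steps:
$m = 6$ ($m = 1 + 5 = 6$)
$V{\left(L \right)} = - 2 L^{2}$ ($V{\left(L \right)} = - 2 L L = - 2 L^{2}$)
$Q{\left(h,W \right)} = \frac{h^{2}}{2} - W^{3}$ ($Q{\left(h,W \right)} = \frac{h h + - 2 W^{2} W}{2} = \frac{h^{2} - 2 W^{3}}{2} = \frac{h^{2}}{2} - W^{3}$)
$\left(-224 + 197\right) + Q{\left(0,m \right)} = \left(-224 + 197\right) + \left(\frac{0^{2}}{2} - 6^{3}\right) = -27 + \left(\frac{1}{2} \cdot 0 - 216\right) = -27 + \left(0 - 216\right) = -27 - 216 = -243$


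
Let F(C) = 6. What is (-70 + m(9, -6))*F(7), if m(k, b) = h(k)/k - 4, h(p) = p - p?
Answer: -444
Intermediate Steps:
h(p) = 0
m(k, b) = -4 (m(k, b) = 0/k - 4 = 0 - 4 = -4)
(-70 + m(9, -6))*F(7) = (-70 - 4)*6 = -74*6 = -444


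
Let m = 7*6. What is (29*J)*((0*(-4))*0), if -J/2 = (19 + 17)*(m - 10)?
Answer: 0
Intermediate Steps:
m = 42
J = -2304 (J = -2*(19 + 17)*(42 - 10) = -72*32 = -2*1152 = -2304)
(29*J)*((0*(-4))*0) = (29*(-2304))*((0*(-4))*0) = -0*0 = -66816*0 = 0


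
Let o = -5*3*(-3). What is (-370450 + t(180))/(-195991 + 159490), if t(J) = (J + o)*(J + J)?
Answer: 289450/36501 ≈ 7.9299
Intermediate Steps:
o = 45 (o = -15*(-3) = 45)
t(J) = 2*J*(45 + J) (t(J) = (J + 45)*(J + J) = (45 + J)*(2*J) = 2*J*(45 + J))
(-370450 + t(180))/(-195991 + 159490) = (-370450 + 2*180*(45 + 180))/(-195991 + 159490) = (-370450 + 2*180*225)/(-36501) = (-370450 + 81000)*(-1/36501) = -289450*(-1/36501) = 289450/36501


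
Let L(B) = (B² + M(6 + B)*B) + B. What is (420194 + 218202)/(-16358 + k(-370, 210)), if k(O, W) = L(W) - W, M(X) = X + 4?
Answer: 29018/3361 ≈ 8.6337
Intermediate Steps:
M(X) = 4 + X
L(B) = B + B² + B*(10 + B) (L(B) = (B² + (4 + (6 + B))*B) + B = (B² + (10 + B)*B) + B = (B² + B*(10 + B)) + B = B + B² + B*(10 + B))
k(O, W) = -W + W*(11 + 2*W) (k(O, W) = W*(11 + 2*W) - W = -W + W*(11 + 2*W))
(420194 + 218202)/(-16358 + k(-370, 210)) = (420194 + 218202)/(-16358 + 2*210*(5 + 210)) = 638396/(-16358 + 2*210*215) = 638396/(-16358 + 90300) = 638396/73942 = 638396*(1/73942) = 29018/3361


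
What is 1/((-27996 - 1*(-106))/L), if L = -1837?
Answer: 1837/27890 ≈ 0.065866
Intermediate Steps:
1/((-27996 - 1*(-106))/L) = 1/((-27996 - 1*(-106))/(-1837)) = 1/((-27996 + 106)*(-1/1837)) = 1/(-27890*(-1/1837)) = 1/(27890/1837) = 1837/27890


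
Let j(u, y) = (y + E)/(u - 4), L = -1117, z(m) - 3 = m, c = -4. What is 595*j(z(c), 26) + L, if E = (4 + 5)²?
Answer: -13850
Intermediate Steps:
E = 81 (E = 9² = 81)
z(m) = 3 + m
j(u, y) = (81 + y)/(-4 + u) (j(u, y) = (y + 81)/(u - 4) = (81 + y)/(-4 + u))
595*j(z(c), 26) + L = 595*((81 + 26)/(-4 + (3 - 4))) - 1117 = 595*(107/(-4 - 1)) - 1117 = 595*(107/(-5)) - 1117 = 595*(-⅕*107) - 1117 = 595*(-107/5) - 1117 = -12733 - 1117 = -13850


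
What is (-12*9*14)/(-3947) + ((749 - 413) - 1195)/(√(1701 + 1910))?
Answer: 1512/3947 - 859*√3611/3611 ≈ -13.912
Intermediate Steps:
(-12*9*14)/(-3947) + ((749 - 413) - 1195)/(√(1701 + 1910)) = -108*14*(-1/3947) + (336 - 1195)/(√3611) = -1512*(-1/3947) - 859*√3611/3611 = 1512/3947 - 859*√3611/3611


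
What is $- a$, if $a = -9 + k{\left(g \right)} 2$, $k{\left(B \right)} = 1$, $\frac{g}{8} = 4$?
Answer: $7$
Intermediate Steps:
$g = 32$ ($g = 8 \cdot 4 = 32$)
$a = -7$ ($a = -9 + 1 \cdot 2 = -9 + 2 = -7$)
$- a = \left(-1\right) \left(-7\right) = 7$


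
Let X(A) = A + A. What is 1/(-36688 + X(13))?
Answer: -1/36662 ≈ -2.7276e-5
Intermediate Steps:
X(A) = 2*A
1/(-36688 + X(13)) = 1/(-36688 + 2*13) = 1/(-36688 + 26) = 1/(-36662) = -1/36662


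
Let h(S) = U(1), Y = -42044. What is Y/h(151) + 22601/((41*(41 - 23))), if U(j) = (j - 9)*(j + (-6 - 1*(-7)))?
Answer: 3923761/1476 ≈ 2658.4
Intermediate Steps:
U(j) = (1 + j)*(-9 + j) (U(j) = (-9 + j)*(j + (-6 + 7)) = (-9 + j)*(j + 1) = (-9 + j)*(1 + j) = (1 + j)*(-9 + j))
h(S) = -16 (h(S) = -9 + 1² - 8*1 = -9 + 1 - 8 = -16)
Y/h(151) + 22601/((41*(41 - 23))) = -42044/(-16) + 22601/((41*(41 - 23))) = -42044*(-1/16) + 22601/((41*18)) = 10511/4 + 22601/738 = 3923761/1476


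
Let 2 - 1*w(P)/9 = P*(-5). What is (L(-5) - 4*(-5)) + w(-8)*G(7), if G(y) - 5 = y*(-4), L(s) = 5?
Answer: 7891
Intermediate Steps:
w(P) = 18 + 45*P (w(P) = 18 - 9*P*(-5) = 18 - (-45)*P = 18 + 45*P)
G(y) = 5 - 4*y (G(y) = 5 + y*(-4) = 5 - 4*y)
(L(-5) - 4*(-5)) + w(-8)*G(7) = (5 - 4*(-5)) + (18 + 45*(-8))*(5 - 4*7) = (5 + 20) + (18 - 360)*(5 - 28) = 25 - 342*(-23) = 25 + 7866 = 7891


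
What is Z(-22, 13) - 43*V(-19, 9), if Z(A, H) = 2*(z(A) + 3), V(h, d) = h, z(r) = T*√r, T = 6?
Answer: 823 + 12*I*√22 ≈ 823.0 + 56.285*I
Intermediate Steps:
z(r) = 6*√r
Z(A, H) = 6 + 12*√A (Z(A, H) = 2*(6*√A + 3) = 2*(3 + 6*√A) = 6 + 12*√A)
Z(-22, 13) - 43*V(-19, 9) = (6 + 12*√(-22)) - 43*(-19) = (6 + 12*(I*√22)) + 817 = (6 + 12*I*√22) + 817 = 823 + 12*I*√22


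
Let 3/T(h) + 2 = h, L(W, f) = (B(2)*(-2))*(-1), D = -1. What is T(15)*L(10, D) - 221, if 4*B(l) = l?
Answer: -2870/13 ≈ -220.77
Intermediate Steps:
B(l) = l/4
L(W, f) = 1 (L(W, f) = (((¼)*2)*(-2))*(-1) = ((½)*(-2))*(-1) = -1*(-1) = 1)
T(h) = 3/(-2 + h)
T(15)*L(10, D) - 221 = (3/(-2 + 15))*1 - 221 = (3/13)*1 - 221 = 3/13 - 221 = -2870/13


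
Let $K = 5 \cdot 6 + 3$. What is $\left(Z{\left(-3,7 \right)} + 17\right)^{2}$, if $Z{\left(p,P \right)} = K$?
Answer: $2500$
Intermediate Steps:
$K = 33$ ($K = 30 + 3 = 33$)
$Z{\left(p,P \right)} = 33$
$\left(Z{\left(-3,7 \right)} + 17\right)^{2} = \left(33 + 17\right)^{2} = 50^{2} = 2500$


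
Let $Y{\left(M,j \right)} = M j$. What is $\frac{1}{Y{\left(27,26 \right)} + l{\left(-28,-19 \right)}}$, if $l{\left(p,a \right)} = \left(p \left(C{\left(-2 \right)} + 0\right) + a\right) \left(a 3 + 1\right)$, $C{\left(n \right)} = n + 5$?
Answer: $\frac{1}{6470} \approx 0.00015456$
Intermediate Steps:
$C{\left(n \right)} = 5 + n$
$l{\left(p,a \right)} = \left(1 + 3 a\right) \left(a + 3 p\right)$ ($l{\left(p,a \right)} = \left(p \left(\left(5 - 2\right) + 0\right) + a\right) \left(a 3 + 1\right) = \left(p \left(3 + 0\right) + a\right) \left(3 a + 1\right) = \left(p 3 + a\right) \left(1 + 3 a\right) = \left(3 p + a\right) \left(1 + 3 a\right) = \left(a + 3 p\right) \left(1 + 3 a\right) = \left(1 + 3 a\right) \left(a + 3 p\right)$)
$\frac{1}{Y{\left(27,26 \right)} + l{\left(-28,-19 \right)}} = \frac{1}{27 \cdot 26 + \left(-19 + 3 \left(-28\right) + 3 \left(-19\right)^{2} + 9 \left(-19\right) \left(-28\right)\right)} = \frac{1}{702 + \left(-19 - 84 + 3 \cdot 361 + 4788\right)} = \frac{1}{702 + \left(-19 - 84 + 1083 + 4788\right)} = \frac{1}{702 + 5768} = \frac{1}{6470}$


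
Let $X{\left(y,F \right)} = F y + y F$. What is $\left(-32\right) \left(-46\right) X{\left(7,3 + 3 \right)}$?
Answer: $123648$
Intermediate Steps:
$X{\left(y,F \right)} = 2 F y$ ($X{\left(y,F \right)} = F y + F y = 2 F y$)
$\left(-32\right) \left(-46\right) X{\left(7,3 + 3 \right)} = \left(-32\right) \left(-46\right) 2 \left(3 + 3\right) 7 = 1472 \cdot 2 \cdot 6 \cdot 7 = 1472 \cdot 84 = 123648$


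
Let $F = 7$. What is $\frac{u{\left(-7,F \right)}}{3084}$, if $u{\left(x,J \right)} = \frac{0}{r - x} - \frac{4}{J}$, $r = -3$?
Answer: $- \frac{1}{5397} \approx -0.00018529$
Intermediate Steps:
$u{\left(x,J \right)} = - \frac{4}{J}$ ($u{\left(x,J \right)} = \frac{0}{-3 - x} - \frac{4}{J} = 0 - \frac{4}{J} = - \frac{4}{J}$)
$\frac{u{\left(-7,F \right)}}{3084} = \frac{\left(-4\right) \frac{1}{7}}{3084} = \left(-4\right) \frac{1}{7} \cdot \frac{1}{3084} = \left(- \frac{4}{7}\right) \frac{1}{3084} = - \frac{1}{5397}$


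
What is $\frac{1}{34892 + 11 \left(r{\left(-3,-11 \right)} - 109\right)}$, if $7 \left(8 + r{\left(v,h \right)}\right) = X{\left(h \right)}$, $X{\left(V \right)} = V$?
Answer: $\frac{7}{235114} \approx 2.9773 \cdot 10^{-5}$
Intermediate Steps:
$r{\left(v,h \right)} = -8 + \frac{h}{7}$
$\frac{1}{34892 + 11 \left(r{\left(-3,-11 \right)} - 109\right)} = \frac{1}{34892 + 11 \left(\left(-8 + \frac{1}{7} \left(-11\right)\right) - 109\right)} = \frac{1}{34892 + 11 \left(\left(-8 - \frac{11}{7}\right) - 109\right)} = \frac{1}{34892 + 11 \left(- \frac{67}{7} - 109\right)} = \frac{1}{34892 + 11 \left(- \frac{830}{7}\right)} = \frac{1}{34892 - \frac{9130}{7}} = \frac{1}{\frac{235114}{7}} = \frac{7}{235114}$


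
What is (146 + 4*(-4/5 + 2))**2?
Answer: 568516/25 ≈ 22741.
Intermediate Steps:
(146 + 4*(-4/5 + 2))**2 = (146 + 4*(6/5))**2 = (146 + 24/5)**2 = (754/5)**2 = 568516/25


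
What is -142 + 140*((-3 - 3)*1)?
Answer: -982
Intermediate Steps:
-142 + 140*((-3 - 3)*1) = -142 + 140*(-6*1) = -142 + 140*(-6) = -142 - 840 = -982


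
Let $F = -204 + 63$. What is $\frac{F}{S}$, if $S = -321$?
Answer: $\frac{47}{107} \approx 0.43925$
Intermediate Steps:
$F = -141$
$\frac{F}{S} = - \frac{141}{-321} = \left(-141\right) \left(- \frac{1}{321}\right) = \frac{47}{107}$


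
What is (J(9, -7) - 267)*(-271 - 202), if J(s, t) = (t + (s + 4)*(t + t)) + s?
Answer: 211431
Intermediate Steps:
J(s, t) = s + t + 2*t*(4 + s) (J(s, t) = (t + (4 + s)*(2*t)) + s = (t + 2*t*(4 + s)) + s = s + t + 2*t*(4 + s))
(J(9, -7) - 267)*(-271 - 202) = ((9 + 9*(-7) + 2*9*(-7)) - 267)*(-271 - 202) = ((9 - 63 - 126) - 267)*(-473) = (-180 - 267)*(-473) = -447*(-473) = 211431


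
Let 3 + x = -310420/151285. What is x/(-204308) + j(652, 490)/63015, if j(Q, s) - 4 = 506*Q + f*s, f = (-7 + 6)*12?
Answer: 667706084533147/129847599011780 ≈ 5.1422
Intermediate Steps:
f = -12 (f = -1*12 = -12)
x = -152855/30257 (x = -3 - 310420/151285 = -3 - 310420*1/151285 = -3 - 62084/30257 = -152855/30257 ≈ -5.0519)
j(Q, s) = 4 - 12*s + 506*Q (j(Q, s) = 4 + (506*Q - 12*s) = 4 + (-12*s + 506*Q) = 4 - 12*s + 506*Q)
x/(-204308) + j(652, 490)/63015 = -152855/30257/(-204308) + (4 - 12*490 + 506*652)/63015 = -152855/30257*(-1/204308) + (4 - 5880 + 329912)*(1/63015) = 152855/6181747156 + 324036*(1/63015) = 152855/6181747156 + 108012/21005 = 667706084533147/129847599011780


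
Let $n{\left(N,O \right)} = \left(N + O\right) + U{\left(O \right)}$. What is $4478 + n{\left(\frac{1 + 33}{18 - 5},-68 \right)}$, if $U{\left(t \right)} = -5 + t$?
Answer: $\frac{56415}{13} \approx 4339.6$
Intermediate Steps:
$n{\left(N,O \right)} = -5 + N + 2 O$ ($n{\left(N,O \right)} = \left(N + O\right) + \left(-5 + O\right) = -5 + N + 2 O$)
$4478 + n{\left(\frac{1 + 33}{18 - 5},-68 \right)} = 4478 + \left(-5 + \frac{1 + 33}{18 - 5} + 2 \left(-68\right)\right) = 4478 - \left(141 - \frac{34}{13}\right) = 4478 - \frac{1799}{13} = \frac{56415}{13}$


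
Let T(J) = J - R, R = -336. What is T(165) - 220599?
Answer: -220098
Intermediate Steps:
T(J) = 336 + J (T(J) = J - 1*(-336) = J + 336 = 336 + J)
T(165) - 220599 = (336 + 165) - 220599 = 501 - 220599 = -220098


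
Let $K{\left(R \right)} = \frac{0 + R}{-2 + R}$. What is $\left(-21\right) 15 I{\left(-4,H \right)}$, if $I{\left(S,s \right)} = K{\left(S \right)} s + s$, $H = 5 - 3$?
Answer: $-1050$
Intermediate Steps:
$H = 2$ ($H = 5 - 3 = 2$)
$K{\left(R \right)} = \frac{R}{-2 + R}$
$I{\left(S,s \right)} = s + \frac{S s}{-2 + S}$ ($I{\left(S,s \right)} = \frac{S}{-2 + S} s + s = \frac{S s}{-2 + S} + s = s + \frac{S s}{-2 + S}$)
$\left(-21\right) 15 I{\left(-4,H \right)} = \left(-21\right) 15 \cdot 2 \cdot 2 \frac{1}{-2 - 4} \left(-1 - 4\right) = - 315 \cdot 2 \cdot 2 \frac{1}{-6} \left(-5\right) = - 315 \cdot 2 \cdot 2 \left(- \frac{1}{6}\right) \left(-5\right) = \left(-315\right) \frac{10}{3} = -1050$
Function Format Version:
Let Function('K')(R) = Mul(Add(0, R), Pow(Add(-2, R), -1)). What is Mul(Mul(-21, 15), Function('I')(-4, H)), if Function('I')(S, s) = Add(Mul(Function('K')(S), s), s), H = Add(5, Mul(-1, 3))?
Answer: -1050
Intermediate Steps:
H = 2 (H = Add(5, -3) = 2)
Function('K')(R) = Mul(R, Pow(Add(-2, R), -1))
Function('I')(S, s) = Add(s, Mul(S, s, Pow(Add(-2, S), -1))) (Function('I')(S, s) = Add(Mul(Mul(S, Pow(Add(-2, S), -1)), s), s) = Add(Mul(S, s, Pow(Add(-2, S), -1)), s) = Add(s, Mul(S, s, Pow(Add(-2, S), -1))))
Mul(Mul(-21, 15), Function('I')(-4, H)) = Mul(Mul(-21, 15), Mul(2, 2, Pow(Add(-2, -4), -1), Add(-1, -4))) = Mul(-315, Mul(2, 2, Pow(-6, -1), -5)) = Mul(-315, Mul(2, 2, Rational(-1, 6), -5)) = Mul(-315, Rational(10, 3)) = -1050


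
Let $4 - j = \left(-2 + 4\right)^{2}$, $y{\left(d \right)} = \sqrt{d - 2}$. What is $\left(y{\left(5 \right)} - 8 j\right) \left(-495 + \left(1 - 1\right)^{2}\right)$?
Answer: $- 495 \sqrt{3} \approx -857.37$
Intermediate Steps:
$y{\left(d \right)} = \sqrt{-2 + d}$
$j = 0$ ($j = 4 - \left(-2 + 4\right)^{2} = 4 - 2^{2} = 4 - 4 = 0$)
$\left(y{\left(5 \right)} - 8 j\right) \left(-495 + \left(1 - 1\right)^{2}\right) = \left(\sqrt{-2 + 5} - 0\right) \left(-495 + \left(1 - 1\right)^{2}\right) = \left(\sqrt{3} + 0\right) \left(-495 + 0^{2}\right) = \sqrt{3} \left(-495 + 0\right) = \sqrt{3} \left(-495\right) = - 495 \sqrt{3}$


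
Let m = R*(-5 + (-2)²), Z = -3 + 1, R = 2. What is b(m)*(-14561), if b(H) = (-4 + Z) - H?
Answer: 58244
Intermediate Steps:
Z = -2
m = -2 (m = 2*(-5 + (-2)²) = 2*(-5 + 4) = 2*(-1) = -2)
b(H) = -6 - H (b(H) = (-4 - 2) - H = -6 - H)
b(m)*(-14561) = (-6 - 1*(-2))*(-14561) = (-6 + 2)*(-14561) = -4*(-14561) = 58244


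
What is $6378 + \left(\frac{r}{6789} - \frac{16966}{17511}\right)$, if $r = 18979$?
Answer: $\frac{252815898919}{39627393} \approx 6379.8$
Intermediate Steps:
$6378 + \left(\frac{r}{6789} - \frac{16966}{17511}\right) = 6378 + \left(\frac{18979}{6789} - \frac{16966}{17511}\right) = 6378 + \frac{72386365}{39627393} = \frac{252815898919}{39627393}$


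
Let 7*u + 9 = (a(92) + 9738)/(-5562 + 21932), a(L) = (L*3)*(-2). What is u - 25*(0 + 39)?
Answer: -55931697/57295 ≈ -976.21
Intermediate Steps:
a(L) = -6*L (a(L) = (3*L)*(-2) = -6*L)
u = -69072/57295 (u = -9/7 + ((-6*92 + 9738)/(-5562 + 21932))/7 = -9/7 + ((-552 + 9738)/16370)/7 = -9/7 + (9186*(1/16370))/7 = -9/7 + (⅐)*(4593/8185) = -9/7 + 4593/57295 = -69072/57295 ≈ -1.2056)
u - 25*(0 + 39) = -69072/57295 - 25*(0 + 39) = -69072/57295 - 25*39 = -69072/57295 - 975 = -55931697/57295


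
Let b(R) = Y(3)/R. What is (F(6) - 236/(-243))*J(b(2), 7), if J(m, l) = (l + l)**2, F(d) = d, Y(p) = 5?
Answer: 332024/243 ≈ 1366.4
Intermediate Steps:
b(R) = 5/R
J(m, l) = 4*l**2 (J(m, l) = (2*l)**2 = 4*l**2)
(F(6) - 236/(-243))*J(b(2), 7) = (6 - 236/(-243))*(4*7**2) = (6 - 236*(-1/243))*(4*49) = (6 + 236/243)*196 = (1694/243)*196 = 332024/243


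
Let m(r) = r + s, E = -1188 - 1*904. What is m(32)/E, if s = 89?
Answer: -121/2092 ≈ -0.057839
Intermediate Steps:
E = -2092 (E = -1188 - 904 = -2092)
m(r) = 89 + r (m(r) = r + 89 = 89 + r)
m(32)/E = (89 + 32)/(-2092) = 121*(-1/2092) = -121/2092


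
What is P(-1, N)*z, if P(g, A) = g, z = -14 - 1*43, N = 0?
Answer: 57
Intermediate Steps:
z = -57 (z = -14 - 43 = -57)
P(-1, N)*z = -1*(-57) = 57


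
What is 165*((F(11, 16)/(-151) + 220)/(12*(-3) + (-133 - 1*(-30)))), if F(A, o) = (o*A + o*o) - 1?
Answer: -5410185/20989 ≈ -257.76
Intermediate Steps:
F(A, o) = -1 + o² + A*o (F(A, o) = (A*o + o²) - 1 = (o² + A*o) - 1 = -1 + o² + A*o)
165*((F(11, 16)/(-151) + 220)/(12*(-3) + (-133 - 1*(-30)))) = 165*(((-1 + 16² + 11*16)/(-151) + 220)/(12*(-3) + (-133 - 1*(-30)))) = 165*(((-1 + 256 + 176)*(-1/151) + 220)/(-36 + (-133 + 30))) = 165*((431*(-1/151) + 220)/(-36 - 103)) = 165*((-431/151 + 220)/(-139)) = 165*((32789/151)*(-1/139)) = 165*(-32789/20989) = -5410185/20989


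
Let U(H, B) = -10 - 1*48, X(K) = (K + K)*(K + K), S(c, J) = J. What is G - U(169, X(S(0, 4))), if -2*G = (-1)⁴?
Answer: 115/2 ≈ 57.500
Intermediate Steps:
X(K) = 4*K² (X(K) = (2*K)*(2*K) = 4*K²)
U(H, B) = -58 (U(H, B) = -10 - 48 = -58)
G = -½ (G = -½*(-1)⁴ = -½*1 = -½ ≈ -0.50000)
G - U(169, X(S(0, 4))) = -½ - 1*(-58) = -½ + 58 = 115/2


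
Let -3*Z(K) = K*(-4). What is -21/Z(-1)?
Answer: 63/4 ≈ 15.750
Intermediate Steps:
Z(K) = 4*K/3 (Z(K) = -K*(-4)/3 = -(-4)*K/3 = 4*K/3)
-21/Z(-1) = -21/((4/3)*(-1)) = -21/(-4/3) = -21*(-3/4) = 63/4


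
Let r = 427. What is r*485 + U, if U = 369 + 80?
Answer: 207544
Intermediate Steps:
U = 449
r*485 + U = 427*485 + 449 = 207095 + 449 = 207544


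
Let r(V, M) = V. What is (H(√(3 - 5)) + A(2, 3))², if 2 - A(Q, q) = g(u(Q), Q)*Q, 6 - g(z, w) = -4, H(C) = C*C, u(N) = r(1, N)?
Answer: 400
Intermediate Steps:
u(N) = 1
H(C) = C²
g(z, w) = 10 (g(z, w) = 6 - 1*(-4) = 6 + 4 = 10)
A(Q, q) = 2 - 10*Q
(H(√(3 - 5)) + A(2, 3))² = ((√(3 - 5))² + (2 - 10*2))² = ((√(-2))² + (2 - 20))² = ((I*√2)² - 18)² = (-2 - 18)² = (-20)² = 400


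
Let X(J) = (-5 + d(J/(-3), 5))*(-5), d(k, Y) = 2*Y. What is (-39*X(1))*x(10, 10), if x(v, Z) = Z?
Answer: 9750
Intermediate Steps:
X(J) = -25 (X(J) = (-5 + 2*5)*(-5) = (-5 + 10)*(-5) = 5*(-5) = -25)
(-39*X(1))*x(10, 10) = -39*(-25)*10 = 975*10 = 9750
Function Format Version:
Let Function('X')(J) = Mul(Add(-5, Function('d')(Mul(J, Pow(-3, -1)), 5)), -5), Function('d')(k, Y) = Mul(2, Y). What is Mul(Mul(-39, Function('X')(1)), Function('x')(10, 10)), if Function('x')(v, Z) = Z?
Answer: 9750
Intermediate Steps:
Function('X')(J) = -25 (Function('X')(J) = Mul(Add(-5, Mul(2, 5)), -5) = Mul(Add(-5, 10), -5) = Mul(5, -5) = -25)
Mul(Mul(-39, Function('X')(1)), Function('x')(10, 10)) = Mul(Mul(-39, -25), 10) = Mul(975, 10) = 9750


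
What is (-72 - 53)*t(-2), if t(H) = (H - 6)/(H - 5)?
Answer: -1000/7 ≈ -142.86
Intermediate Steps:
t(H) = (-6 + H)/(-5 + H)
(-72 - 53)*t(-2) = (-72 - 53)*((-6 - 2)/(-5 - 2)) = -125*(-8)/(-7) = -(-125)*(-8)/7 = -125*8/7 = -1000/7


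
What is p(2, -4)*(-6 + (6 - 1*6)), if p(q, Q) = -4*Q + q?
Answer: -108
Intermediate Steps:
p(q, Q) = q - 4*Q
p(2, -4)*(-6 + (6 - 1*6)) = (2 - 4*(-4))*(-6 + (6 - 1*6)) = (2 + 16)*(-6 + (6 - 6)) = 18*(-6 + 0) = 18*(-6) = -108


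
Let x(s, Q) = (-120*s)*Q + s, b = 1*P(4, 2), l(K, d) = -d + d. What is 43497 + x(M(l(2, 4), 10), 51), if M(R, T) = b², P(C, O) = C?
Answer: -54407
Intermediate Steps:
l(K, d) = 0
b = 4 (b = 1*4 = 4)
M(R, T) = 16 (M(R, T) = 4² = 16)
x(s, Q) = s - 120*Q*s (x(s, Q) = -120*Q*s + s = s - 120*Q*s)
43497 + x(M(l(2, 4), 10), 51) = 43497 + 16*(1 - 120*51) = 43497 + 16*(1 - 6120) = 43497 + 16*(-6119) = 43497 - 97904 = -54407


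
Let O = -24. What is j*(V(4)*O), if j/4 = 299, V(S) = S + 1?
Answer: -143520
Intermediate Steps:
V(S) = 1 + S
j = 1196 (j = 4*299 = 1196)
j*(V(4)*O) = 1196*((1 + 4)*(-24)) = 1196*(5*(-24)) = 1196*(-120) = -143520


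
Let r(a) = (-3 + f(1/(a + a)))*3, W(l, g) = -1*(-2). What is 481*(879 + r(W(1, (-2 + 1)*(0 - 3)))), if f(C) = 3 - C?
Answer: 1689753/4 ≈ 4.2244e+5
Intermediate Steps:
W(l, g) = 2
r(a) = -3/(2*a) (r(a) = (-3 + (3 - 1/(a + a)))*3 = (-3 + (3 - 1/(2*a)))*3 = -1/(2*a)*3 = -3/(2*a))
481*(879 + r(W(1, (-2 + 1)*(0 - 3)))) = 481*(879 - 3/2/2) = 481*(879 - 3/2*1/2) = 481*(879 - 3/4) = 481*(3513/4) = 1689753/4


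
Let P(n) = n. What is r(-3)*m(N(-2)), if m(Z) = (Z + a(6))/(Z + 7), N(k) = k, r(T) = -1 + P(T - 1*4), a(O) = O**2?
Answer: -272/5 ≈ -54.400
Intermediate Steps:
r(T) = -5 + T (r(T) = -1 + (T - 1*4) = -1 + (T - 4) = -1 + (-4 + T) = -5 + T)
m(Z) = (36 + Z)/(7 + Z) (m(Z) = (Z + 6**2)/(Z + 7) = (Z + 36)/(7 + Z) = (36 + Z)/(7 + Z))
r(-3)*m(N(-2)) = (-5 - 3)*((36 - 2)/(7 - 2)) = -8*34/5 = -272/5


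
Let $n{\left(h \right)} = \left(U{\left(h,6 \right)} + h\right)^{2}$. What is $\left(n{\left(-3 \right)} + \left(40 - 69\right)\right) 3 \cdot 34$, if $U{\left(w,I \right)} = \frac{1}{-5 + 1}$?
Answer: $- \frac{15045}{8} \approx -1880.6$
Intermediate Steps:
$U{\left(w,I \right)} = - \frac{1}{4}$ ($U{\left(w,I \right)} = \frac{1}{-4} = - \frac{1}{4}$)
$n{\left(h \right)} = \left(- \frac{1}{4} + h\right)^{2}$
$\left(n{\left(-3 \right)} + \left(40 - 69\right)\right) 3 \cdot 34 = \left(\frac{\left(-1 + 4 \left(-3\right)\right)^{2}}{16} + \left(40 - 69\right)\right) 3 \cdot 34 = \left(\frac{\left(-1 - 12\right)^{2}}{16} + \left(40 - 69\right)\right) 102 = \left(\frac{\left(-13\right)^{2}}{16} - 29\right) 102 = \left(\frac{1}{16} \cdot 169 - 29\right) 102 = \left(\frac{169}{16} - 29\right) 102 = \left(- \frac{295}{16}\right) 102 = - \frac{15045}{8}$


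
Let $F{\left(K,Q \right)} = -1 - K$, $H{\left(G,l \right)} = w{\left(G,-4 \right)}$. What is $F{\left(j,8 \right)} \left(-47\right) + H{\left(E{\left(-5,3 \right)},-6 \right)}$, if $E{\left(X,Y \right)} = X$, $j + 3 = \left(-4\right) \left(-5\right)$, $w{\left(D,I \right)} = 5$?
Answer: $851$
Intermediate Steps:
$j = 17$ ($j = -3 - -20 = -3 + 20 = 17$)
$H{\left(G,l \right)} = 5$
$F{\left(j,8 \right)} \left(-47\right) + H{\left(E{\left(-5,3 \right)},-6 \right)} = \left(-1 - 17\right) \left(-47\right) + 5 = \left(-18\right) \left(-47\right) + 5 = 846 + 5 = 851$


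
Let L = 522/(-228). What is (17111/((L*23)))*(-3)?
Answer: 650218/667 ≈ 974.84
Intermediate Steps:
L = -87/38 (L = 522*(-1/228) = -87/38 ≈ -2.2895)
(17111/((L*23)))*(-3) = (17111/((-87/38*23)))*(-3) = (17111/(-2001/38))*(-3) = (17111*(-38/2001))*(-3) = -650218/2001*(-3) = 650218/667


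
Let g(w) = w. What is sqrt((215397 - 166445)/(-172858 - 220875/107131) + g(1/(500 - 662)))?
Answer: 7*I*sqrt(656159228480577842018)/333336082914 ≈ 0.53792*I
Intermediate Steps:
sqrt((215397 - 166445)/(-172858 - 220875/107131) + g(1/(500 - 662))) = sqrt((215397 - 166445)/(-172858 - 220875/107131) + 1/(500 - 662)) = sqrt(48952/(-172858 - 220875*1/107131) + 1/(-162)) = sqrt(48952/(-172858 - 220875/107131) - 1/162) = sqrt(48952/(-18518671273/107131) - 1/162) = sqrt(48952*(-107131/18518671273) - 1/162) = sqrt(-5244276712/18518671273 - 1/162) = sqrt(-868091498617/3000024746226) = 7*I*sqrt(656159228480577842018)/333336082914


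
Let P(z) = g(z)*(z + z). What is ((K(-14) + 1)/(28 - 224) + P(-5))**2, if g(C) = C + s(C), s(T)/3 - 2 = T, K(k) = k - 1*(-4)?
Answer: 753447601/38416 ≈ 19613.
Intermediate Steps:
K(k) = 4 + k (K(k) = k + 4 = 4 + k)
s(T) = 6 + 3*T
g(C) = 6 + 4*C (g(C) = C + (6 + 3*C) = 6 + 4*C)
P(z) = 2*z*(6 + 4*z) (P(z) = (6 + 4*z)*(z + z) = (6 + 4*z)*(2*z) = 2*z*(6 + 4*z))
((K(-14) + 1)/(28 - 224) + P(-5))**2 = (((4 - 14) + 1)/(28 - 224) + 4*(-5)*(3 + 2*(-5)))**2 = ((-10 + 1)/(-196) + 4*(-5)*(3 - 10))**2 = (-9*(-1/196) + 4*(-5)*(-7))**2 = (9/196 + 140)**2 = (27449/196)**2 = 753447601/38416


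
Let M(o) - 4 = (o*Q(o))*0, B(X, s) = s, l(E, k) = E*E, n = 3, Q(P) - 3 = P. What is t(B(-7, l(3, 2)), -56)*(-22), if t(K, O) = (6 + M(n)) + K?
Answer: -418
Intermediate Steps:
Q(P) = 3 + P
l(E, k) = E²
M(o) = 4 (M(o) = 4 + (o*(3 + o))*0 = 4 + 0 = 4)
t(K, O) = 10 + K (t(K, O) = (6 + 4) + K = 10 + K)
t(B(-7, l(3, 2)), -56)*(-22) = (10 + 3²)*(-22) = (10 + 9)*(-22) = 19*(-22) = -418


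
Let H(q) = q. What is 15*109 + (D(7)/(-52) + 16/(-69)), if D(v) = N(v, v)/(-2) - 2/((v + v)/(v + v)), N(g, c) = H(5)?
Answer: 11731717/7176 ≈ 1634.9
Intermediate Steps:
N(g, c) = 5
D(v) = -9/2 (D(v) = 5/(-2) - 2/((v + v)/(v + v)) = 5*(-½) - 2/((2*v)/((2*v))) = -5/2 - 2/((2*v)*(1/(2*v))) = -5/2 - 2/1 = -5/2 - 2*1 = -5/2 - 2 = -9/2)
15*109 + (D(7)/(-52) + 16/(-69)) = 15*109 + (-9/2/(-52) + 16/(-69)) = 1635 + (-9/2*(-1/52) + 16*(-1/69)) = 1635 + (9/104 - 16/69) = 1635 - 1043/7176 = 11731717/7176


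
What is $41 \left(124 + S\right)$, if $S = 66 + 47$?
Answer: $9717$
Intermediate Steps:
$S = 113$
$41 \left(124 + S\right) = 41 \left(124 + 113\right) = 41 \cdot 237 = 9717$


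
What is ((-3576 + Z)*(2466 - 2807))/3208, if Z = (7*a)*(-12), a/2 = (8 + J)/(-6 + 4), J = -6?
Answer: 145266/401 ≈ 362.26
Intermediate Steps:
a = -2 (a = 2*((8 - 6)/(-6 + 4)) = 2*(2/(-2)) = 2*(2*(-½)) = 2*(-1) = -2)
Z = 168 (Z = (7*(-2))*(-12) = -14*(-12) = 168)
((-3576 + Z)*(2466 - 2807))/3208 = ((-3576 + 168)*(2466 - 2807))/3208 = -3408*(-341)*(1/3208) = 1162128*(1/3208) = 145266/401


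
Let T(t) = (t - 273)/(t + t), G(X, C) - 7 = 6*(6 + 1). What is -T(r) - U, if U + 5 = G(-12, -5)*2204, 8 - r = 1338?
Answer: -41036809/380 ≈ -1.0799e+5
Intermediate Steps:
r = -1330 (r = 8 - 1*1338 = 8 - 1338 = -1330)
G(X, C) = 49 (G(X, C) = 7 + 6*(6 + 1) = 7 + 6*7 = 7 + 42 = 49)
T(t) = (-273 + t)/(2*t) (T(t) = (-273 + t)/((2*t)) = (-273 + t)*(1/(2*t)) = (-273 + t)/(2*t))
U = 107991 (U = -5 + 49*2204 = -5 + 107996 = 107991)
-T(r) - U = -(-273 - 1330)/(2*(-1330)) - 1*107991 = -(-1)*(-1603)/(2*1330) - 107991 = -1*229/380 - 107991 = -229/380 - 107991 = -41036809/380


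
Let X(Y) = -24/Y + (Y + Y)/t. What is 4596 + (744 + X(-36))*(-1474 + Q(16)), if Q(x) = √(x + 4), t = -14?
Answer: -23113088/21 + 31492*√5/21 ≈ -1.0973e+6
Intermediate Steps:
Q(x) = √(4 + x)
X(Y) = -24/Y - Y/7 (X(Y) = -24/Y + (Y + Y)/(-14) = -24/Y + (2*Y)*(-1/14) = -24/Y - Y/7)
4596 + (744 + X(-36))*(-1474 + Q(16)) = 4596 + (744 + (-24/(-36) - ⅐*(-36)))*(-1474 + √(4 + 16)) = 4596 + (744 + (-24*(-1/36) + 36/7))*(-1474 + √20) = 4596 + (744 + (⅔ + 36/7))*(-1474 + 2*√5) = 4596 + (744 + 122/21)*(-1474 + 2*√5) = 4596 + 15746*(-1474 + 2*√5)/21 = 4596 + (-23209604/21 + 31492*√5/21) = -23113088/21 + 31492*√5/21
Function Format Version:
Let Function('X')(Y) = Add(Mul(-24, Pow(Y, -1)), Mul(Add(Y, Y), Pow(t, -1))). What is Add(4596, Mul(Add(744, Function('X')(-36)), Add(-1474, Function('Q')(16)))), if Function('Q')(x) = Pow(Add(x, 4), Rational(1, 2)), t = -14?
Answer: Add(Rational(-23113088, 21), Mul(Rational(31492, 21), Pow(5, Rational(1, 2)))) ≈ -1.0973e+6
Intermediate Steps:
Function('Q')(x) = Pow(Add(4, x), Rational(1, 2))
Function('X')(Y) = Add(Mul(-24, Pow(Y, -1)), Mul(Rational(-1, 7), Y)) (Function('X')(Y) = Add(Mul(-24, Pow(Y, -1)), Mul(Add(Y, Y), Pow(-14, -1))) = Add(Mul(-24, Pow(Y, -1)), Mul(Mul(2, Y), Rational(-1, 14))) = Add(Mul(-24, Pow(Y, -1)), Mul(Rational(-1, 7), Y)))
Add(4596, Mul(Add(744, Function('X')(-36)), Add(-1474, Function('Q')(16)))) = Add(4596, Mul(Add(744, Add(Mul(-24, Pow(-36, -1)), Mul(Rational(-1, 7), -36))), Add(-1474, Pow(Add(4, 16), Rational(1, 2))))) = Add(4596, Mul(Add(744, Add(Mul(-24, Rational(-1, 36)), Rational(36, 7))), Add(-1474, Pow(20, Rational(1, 2))))) = Add(4596, Mul(Add(744, Add(Rational(2, 3), Rational(36, 7))), Add(-1474, Mul(2, Pow(5, Rational(1, 2)))))) = Add(4596, Mul(Add(744, Rational(122, 21)), Add(-1474, Mul(2, Pow(5, Rational(1, 2)))))) = Add(4596, Mul(Rational(15746, 21), Add(-1474, Mul(2, Pow(5, Rational(1, 2)))))) = Add(4596, Add(Rational(-23209604, 21), Mul(Rational(31492, 21), Pow(5, Rational(1, 2))))) = Add(Rational(-23113088, 21), Mul(Rational(31492, 21), Pow(5, Rational(1, 2))))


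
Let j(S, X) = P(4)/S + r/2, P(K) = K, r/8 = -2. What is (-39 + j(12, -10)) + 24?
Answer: -68/3 ≈ -22.667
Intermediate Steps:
r = -16 (r = 8*(-2) = -16)
j(S, X) = -8 + 4/S (j(S, X) = 4/S - 16/2 = 4/S - 16*½ = 4/S - 8 = -8 + 4/S)
(-39 + j(12, -10)) + 24 = (-39 + (-8 + 4/12)) + 24 = (-39 + (-8 + 4*(1/12))) + 24 = (-39 + (-8 + ⅓)) + 24 = (-39 - 23/3) + 24 = -140/3 + 24 = -68/3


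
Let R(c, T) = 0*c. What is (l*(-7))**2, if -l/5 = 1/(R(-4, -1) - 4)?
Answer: 1225/16 ≈ 76.563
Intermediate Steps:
R(c, T) = 0
l = 5/4 (l = -5/(0 - 4) = -5/(-4) = -5*(-1/4) = 5/4 ≈ 1.2500)
(l*(-7))**2 = ((5/4)*(-7))**2 = (-35/4)**2 = 1225/16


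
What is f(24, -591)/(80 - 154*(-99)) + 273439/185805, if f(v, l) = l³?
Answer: -38350619591041/2847647430 ≈ -13467.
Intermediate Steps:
f(24, -591)/(80 - 154*(-99)) + 273439/185805 = (-591)³/(80 - 154*(-99)) + 273439/185805 = -206425071/(80 + 15246) + 273439*(1/185805) = -206425071/15326 + 273439/185805 = -38350619591041/2847647430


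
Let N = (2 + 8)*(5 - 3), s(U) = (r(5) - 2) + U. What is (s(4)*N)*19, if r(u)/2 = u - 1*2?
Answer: 3040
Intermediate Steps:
r(u) = -4 + 2*u (r(u) = 2*(u - 1*2) = 2*(u - 2) = 2*(-2 + u) = -4 + 2*u)
s(U) = 4 + U (s(U) = ((-4 + 2*5) - 2) + U = ((-4 + 10) - 2) + U = (6 - 2) + U = 4 + U)
N = 20 (N = 10*2 = 20)
(s(4)*N)*19 = ((4 + 4)*20)*19 = (8*20)*19 = 160*19 = 3040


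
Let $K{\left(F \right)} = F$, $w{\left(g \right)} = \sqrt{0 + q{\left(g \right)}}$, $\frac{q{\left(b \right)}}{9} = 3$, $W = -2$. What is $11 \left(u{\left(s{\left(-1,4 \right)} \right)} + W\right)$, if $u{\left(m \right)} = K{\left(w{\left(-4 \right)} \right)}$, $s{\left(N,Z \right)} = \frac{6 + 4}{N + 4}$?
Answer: $-22 + 33 \sqrt{3} \approx 35.158$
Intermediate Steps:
$q{\left(b \right)} = 27$ ($q{\left(b \right)} = 9 \cdot 3 = 27$)
$w{\left(g \right)} = 3 \sqrt{3}$ ($w{\left(g \right)} = \sqrt{0 + 27} = \sqrt{27} = 3 \sqrt{3}$)
$s{\left(N,Z \right)} = \frac{10}{4 + N}$
$u{\left(m \right)} = 3 \sqrt{3}$
$11 \left(u{\left(s{\left(-1,4 \right)} \right)} + W\right) = 11 \left(3 \sqrt{3} - 2\right) = 11 \left(-2 + 3 \sqrt{3}\right) = -22 + 33 \sqrt{3}$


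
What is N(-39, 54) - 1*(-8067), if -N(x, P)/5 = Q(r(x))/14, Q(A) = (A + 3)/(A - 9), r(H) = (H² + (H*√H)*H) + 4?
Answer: 2089767663911/259062874 + 9126*I*√39/129531437 ≈ 8066.6 + 0.00043998*I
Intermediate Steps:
r(H) = 4 + H² + H^(5/2) (r(H) = (H² + H^(3/2)*H) + 4 = (H² + H^(5/2)) + 4 = 4 + H² + H^(5/2))
Q(A) = (3 + A)/(-9 + A)
N(x, P) = -5*(7 + x² + x^(5/2))/(14*(-5 + x² + x^(5/2))) (N(x, P) = -5*(3 + (4 + x² + x^(5/2)))/(-9 + (4 + x² + x^(5/2)))/14 = -5*(7 + x² + x^(5/2))/(-5 + x² + x^(5/2))/14 = -5*(7 + x² + x^(5/2))/(14*(-5 + x² + x^(5/2))))
N(-39, 54) - 1*(-8067) = 5*(-7 - 1*(-39)² - (-39)^(5/2))/(14*(-5 + (-39)² + (-39)^(5/2))) - 1*(-8067) = 5*(-7 - 1*1521 - 1521*I*√39)/(14*(-5 + 1521 + 1521*I*√39)) + 8067 = 5*(-7 - 1521 - 1521*I*√39)/(14*(1516 + 1521*I*√39)) + 8067 = 5*(-1528 - 1521*I*√39)/(14*(1516 + 1521*I*√39)) + 8067 = 8067 + 5*(-1528 - 1521*I*√39)/(14*(1516 + 1521*I*√39))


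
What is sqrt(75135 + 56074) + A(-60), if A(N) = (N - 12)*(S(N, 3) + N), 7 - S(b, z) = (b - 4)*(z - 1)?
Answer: -5400 + sqrt(131209) ≈ -5037.8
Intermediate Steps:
S(b, z) = 7 - (-1 + z)*(-4 + b) (S(b, z) = 7 - (b - 4)*(z - 1) = 7 - (-4 + b)*(-1 + z) = 7 - (-1 + z)*(-4 + b))
A(N) = (-12 + N)*(15 - N) (A(N) = (N - 12)*((3 + N + 4*3 - 1*N*3) + N) = (-12 + N)*((3 + N + 12 - 3*N) + N) = (-12 + N)*((15 - 2*N) + N) = (-12 + N)*(15 - N))
sqrt(75135 + 56074) + A(-60) = sqrt(75135 + 56074) + (-180 - 1*(-60)**2 + 27*(-60)) = sqrt(131209) + (-180 - 1*3600 - 1620) = sqrt(131209) + (-180 - 3600 - 1620) = sqrt(131209) - 5400 = -5400 + sqrt(131209)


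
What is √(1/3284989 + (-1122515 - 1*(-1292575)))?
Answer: 3*√203904825920851361/3284989 ≈ 412.38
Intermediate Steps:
√(1/3284989 + (-1122515 - 1*(-1292575))) = √(1/3284989 + (-1122515 + 1292575)) = √(1/3284989 + 170060) = √(558645229341/3284989) = 3*√203904825920851361/3284989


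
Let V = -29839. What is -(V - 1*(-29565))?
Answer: 274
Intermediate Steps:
-(V - 1*(-29565)) = -(-29839 - 1*(-29565)) = -(-29839 + 29565) = -1*(-274) = 274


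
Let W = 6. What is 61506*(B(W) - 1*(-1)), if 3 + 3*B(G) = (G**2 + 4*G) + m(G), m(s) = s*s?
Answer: 1968192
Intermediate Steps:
m(s) = s**2
B(G) = -1 + 2*G**2/3 + 4*G/3 (B(G) = -1 + ((G**2 + 4*G) + G**2)/3 = -1 + (2*G**2 + 4*G)/3 = -1 + (2*G**2/3 + 4*G/3) = -1 + 2*G**2/3 + 4*G/3)
61506*(B(W) - 1*(-1)) = 61506*((-1 + (2/3)*6**2 + (4/3)*6) - 1*(-1)) = 61506*((-1 + (2/3)*36 + 8) + 1) = 61506*((-1 + 24 + 8) + 1) = 61506*(31 + 1) = 61506*32 = 1968192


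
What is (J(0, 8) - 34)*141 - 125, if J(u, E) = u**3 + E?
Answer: -3791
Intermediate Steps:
J(u, E) = E + u**3
(J(0, 8) - 34)*141 - 125 = ((8 + 0**3) - 34)*141 - 125 = ((8 + 0) - 34)*141 - 125 = (8 - 34)*141 - 125 = -26*141 - 125 = -3666 - 125 = -3791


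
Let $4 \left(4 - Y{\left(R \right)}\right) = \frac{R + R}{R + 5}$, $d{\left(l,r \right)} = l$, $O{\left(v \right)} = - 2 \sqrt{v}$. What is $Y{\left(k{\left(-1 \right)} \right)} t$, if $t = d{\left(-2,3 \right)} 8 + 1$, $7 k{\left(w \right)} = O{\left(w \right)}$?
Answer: $- \frac{73710}{1229} - \frac{525 i}{1229} \approx -59.976 - 0.42718 i$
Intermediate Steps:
$k{\left(w \right)} = - \frac{2 \sqrt{w}}{7}$ ($k{\left(w \right)} = \frac{\left(-2\right) \sqrt{w}}{7} = - \frac{2 \sqrt{w}}{7}$)
$Y{\left(R \right)} = 4 - \frac{R}{2 \left(5 + R\right)}$ ($Y{\left(R \right)} = 4 - \frac{\left(R + R\right) \frac{1}{R + 5}}{4} = 4 - \frac{2 R \frac{1}{5 + R}}{4} = 4 - \frac{R}{2 \left(5 + R\right)}$)
$t = -15$ ($t = \left(-2\right) 8 + 1 = -16 + 1 = -15$)
$Y{\left(k{\left(-1 \right)} \right)} t = \frac{40 + 7 \left(- \frac{2 \sqrt{-1}}{7}\right)}{2 \left(5 - \frac{2 \sqrt{-1}}{7}\right)} \left(-15\right) = \frac{40 + 7 \left(- \frac{2 i}{7}\right)}{2 \left(5 - \frac{2 i}{7}\right)} \left(-15\right) = \frac{\frac{49 \left(5 + \frac{2 i}{7}\right)}{1229} \left(40 - 2 i\right)}{2} \left(-15\right) = \frac{49 \left(5 + \frac{2 i}{7}\right) \left(40 - 2 i\right)}{2458} \left(-15\right) = - \frac{735 \left(5 + \frac{2 i}{7}\right) \left(40 - 2 i\right)}{2458}$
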